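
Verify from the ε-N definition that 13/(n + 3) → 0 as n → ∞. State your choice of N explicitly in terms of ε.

N = 13/ε

Let ε > 0. For n ≥ 1, |13/(n + 3) − 0| = 13/(n + 3) ≤ 13/n.
We need 13/n < ε, i.e. n > 13/ε.
Take N = 13/ε. If n > N then |13/(n + 3)| ≤ 13/n < ε.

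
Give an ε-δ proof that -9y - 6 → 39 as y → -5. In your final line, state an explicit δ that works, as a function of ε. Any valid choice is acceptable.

Let ε > 0 be given. We need δ > 0 so that 0 < |y + 5| < δ implies |(-9y - 6) − 39| < ε.
Since (-9y - 6) − 39 = -9(y + 5), we have |(-9y - 6) − 39| = 9|y + 5|.
Thus it suffices that |y + 5| < ε/9.
Choosing δ = ε/9 gives |(-9y - 6) − 39| = 9|y + 5| < ε whenever |y + 5| < δ.

δ = ε/9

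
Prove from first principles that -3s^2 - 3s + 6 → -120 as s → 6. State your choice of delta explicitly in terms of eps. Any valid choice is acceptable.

delta = min(1, eps/42)

Let eps > 0 be given. We want delta > 0 such that 0 < |s − 6| < delta implies |(-3s^2 - 3s + 6) + 120| < eps.
(-3s^2 - 3s + 6) + 120 = -3s^2 - 3s + 126 = (s − 6)(-3s - 21).
So |(-3s^2 - 3s + 6) + 120| = |s − 6|·|-3s - 21|.
Require delta ≤ 1. Then |s − 6| < 1 gives |s| < 7, and by the triangle inequality |-3s - 21| ≤ 3·7 + 21 = 42.
Hence |(-3s^2 - 3s + 6) + 120| ≤ 42|s − 6| < eps provided |s − 6| < eps/42.
Choosing delta = min(1, eps/42) ensures both conditions, hence |(-3s^2 - 3s + 6) + 120| < eps.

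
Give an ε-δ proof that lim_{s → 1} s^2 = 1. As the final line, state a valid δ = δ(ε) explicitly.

Suppose ε > 0. We seek δ > 0 with 0 < |s − 1| < δ ⇒ |s^2 − 1| < ε.
Factor: s^2 − 1 = (s − 1)(s + 1), so |s^2 − 1| = |s − 1|·|s + 1|.
Restrict δ ≤ 1. Then |s − 1| < 1 gives |s| < 2, so by the triangle inequality |s + 1| ≤ 2 + 1 = 3.
Hence |s^2 − 1| ≤ 3|s − 1|, which is < ε once |s − 1| < ε/3.
Take δ = min(1, ε/3). If 0 < |s − 1| < δ then both bounds hold and |s^2 − 1| ≤ 3|s − 1| < 3·(ε/3) = ε.

δ = min(1, ε/3)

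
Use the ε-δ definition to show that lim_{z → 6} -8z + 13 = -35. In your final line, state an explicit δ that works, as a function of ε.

δ = ε/8

Fix ε > 0. We need δ > 0 so that 0 < |z − 6| < δ implies |(-8z + 13) + 35| < ε.
Since (-8z + 13) + 35 = -8(z − 6), we have |(-8z + 13) + 35| = 8|z − 6|.
So 8|z − 6| < ε exactly when |z − 6| < ε/8.
Choosing δ = ε/8 gives |(-8z + 13) + 35| = 8|z − 6| < ε whenever |z − 6| < δ.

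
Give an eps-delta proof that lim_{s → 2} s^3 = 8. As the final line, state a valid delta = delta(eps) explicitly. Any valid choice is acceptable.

delta = min(2, eps/28)

Fix eps > 0. We seek delta > 0 with 0 < |s − 2| < delta ⇒ |s^3 − 8| < eps.
Factor: s^3 − 8 = (s − 2)(s^2 + 2s + 4), so |s^3 − 8| = |s − 2|·|s^2 + 2s + 4|.
Impose delta ≤ 2 so that |s| < 4; then |s^2 + 2s + 4| ≤ 28.
Hence |s^3 − 8| ≤ 28|s − 2|, which is < eps once |s − 2| < eps/28.
Take delta = min(2, eps/28). If 0 < |s − 2| < delta then both bounds hold and |s^3 − 8| ≤ 28|s − 2| < 28·(eps/28) = eps.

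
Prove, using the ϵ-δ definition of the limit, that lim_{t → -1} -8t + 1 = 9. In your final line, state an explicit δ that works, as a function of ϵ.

δ = ϵ/8

Fix ϵ > 0. We need δ > 0 so that 0 < |t + 1| < δ implies |(-8t + 1) − 9| < ϵ.
Since (-8t + 1) − 9 = -8(t + 1), we have |(-8t + 1) − 9| = 8|t + 1|.
So 8|t + 1| < ϵ exactly when |t + 1| < ϵ/8.
Choosing δ = ϵ/8 gives |(-8t + 1) − 9| = 8|t + 1| < ϵ whenever |t + 1| < δ.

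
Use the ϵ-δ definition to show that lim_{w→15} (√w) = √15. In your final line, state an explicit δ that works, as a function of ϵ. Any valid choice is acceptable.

Let ϵ > 0 be given. We want δ > 0 such that 0 < |w − 15| < δ implies |√w − √15| < ϵ.
Rationalise: √w − √15 = (w − 15)/(√w + √15), so |√w − √15| = |w − 15|/(√w + √15).
Restrict δ ≤ 15 so that |w − 15| < 15 forces w > 0, and then √w + √15 > √15.
Hence |√w − √15| < |w − 15|/√15, which is < ϵ once |w − 15| < √15·ϵ.
Take δ = min(15, √15·ϵ). If 0 < |w − 15| < δ then w > 0 and |√w − √15| < |w − 15|/√15 < ϵ.

δ = min(15, √15·ϵ)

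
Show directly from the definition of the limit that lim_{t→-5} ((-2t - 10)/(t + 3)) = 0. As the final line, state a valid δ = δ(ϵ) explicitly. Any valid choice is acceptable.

δ = min(1, (1/2)ϵ)

Let ϵ > 0. We want δ > 0 with 0 < |t + 5| < δ ⇒ |(-2t - 10)/(t + 3) − 0| < ϵ.
Combining over a common denominator, (-2t - 10)/(t + 3) − 0 = [(-2t - 10)·(-2) − 0·(t + 3)] / [(-2)·(t + 3)] = 4(t + 5) / ((-2)(t + 3)).
So |(-2t - 10)/(t + 3) − 0| = 4|t + 5| / (2·|t + 3|).
Restrict δ ≤ 1. Then |t + 5| < 1 gives |t + 3| = |(t + 5) + (-2)| ≥ 2 − 1 = 1.
Hence |(-2t - 10)/(t + 3) − 0| < 4|t + 5|/(2·1) = 2|t + 5|, which is < ϵ once |t + 5| < (1/2)ϵ.
Take δ = min(1, (1/2)ϵ). Then 0 < |t + 5| < δ forces both bounds, so |(-2t - 10)/(t + 3) − 0| < ϵ.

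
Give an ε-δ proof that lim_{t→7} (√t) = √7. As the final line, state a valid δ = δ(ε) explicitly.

δ = min(7, √7·ε)

Suppose ε > 0. We want δ > 0 such that 0 < |t − 7| < δ implies |√t − √7| < ε.
Rationalise: √t − √7 = (t − 7)/(√t + √7), so |√t − √7| = |t − 7|/(√t + √7).
Restrict δ ≤ 7 so that |t − 7| < 7 forces t > 0, and then √t + √7 > √7.
Hence |√t − √7| < |t − 7|/√7, which is < ε once |t − 7| < √7·ε.
Take δ = min(7, √7·ε). If 0 < |t − 7| < δ then t > 0 and |√t − √7| < |t − 7|/√7 < ε.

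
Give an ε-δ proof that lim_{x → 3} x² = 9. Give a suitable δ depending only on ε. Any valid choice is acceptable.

Suppose ε > 0. We seek δ > 0 with 0 < |x − 3| < δ ⇒ |x² − 9| < ε.
Factor: x² − 9 = (x − 3)(x + 3), so |x² − 9| = |x − 3|·|x + 3|.
Impose δ ≤ 2 so that |x| < 5; then |x + 3| ≤ 8.
Hence |x² − 9| ≤ 8|x − 3|, which is < ε once |x − 3| < ε/8.
Take δ = min(2, ε/8). If 0 < |x − 3| < δ then both bounds hold and |x² − 9| ≤ 8|x − 3| < 8·(ε/8) = ε.

δ = min(2, ε/8)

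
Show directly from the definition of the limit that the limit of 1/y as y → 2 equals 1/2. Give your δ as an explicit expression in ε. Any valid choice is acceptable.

δ = min(1, 2ε)

Suppose ε > 0. We seek δ > 0 such that 0 < |y − 2| < δ implies |1/y − (1/2)| < ε.
|1/y − (1/2)| = |2 − y|/(2·|y|) = |y − 2|/(2|y|).
Require δ ≤ 1 so that |y| > 2 − 1 = 1, hence 2|y| > 2.
Then |1/y − (1/2)| < |y − 2|/2, which is < ε when |y − 2| < 2ε.
Take δ = min(1, 2ε). Then 0 < |y − 2| < δ gives both |y − 2| < 1 and |y − 2| < 2ε, so |1/y − (1/2)| < ε.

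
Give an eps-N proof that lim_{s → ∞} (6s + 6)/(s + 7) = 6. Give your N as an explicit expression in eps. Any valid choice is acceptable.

Let eps > 0. We seek N > 0 such that s > N implies |(6s + 6)/(s + 7) − 6| < eps.
(6s + 6)/(s + 7) − 6 = ((6s + 6) − 6(s + 7)) / ((s + 7)) = -36/((s + 7)).
For s > 0 we have s + 7 > s, so |(6s + 6)/(s + 7) − 6| = 36/((s + 7)) < 36/(s) = 36/s.
Thus |(6s + 6)/(s + 7) − 6| < eps whenever s > 36/eps.
Take N = 36/eps. If s > N then |(6s + 6)/(s + 7) − 6| < 36/s < eps.

N = 36/eps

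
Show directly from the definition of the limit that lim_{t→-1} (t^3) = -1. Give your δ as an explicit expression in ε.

δ = min(2, ε/13)

Let ε > 0 be given. We seek δ > 0 with 0 < |t + 1| < δ ⇒ |t^3 + 1| < ε.
Factor: t^3 + 1 = (t + 1)(t^2 - t + 1), so |t^3 + 1| = |t + 1|·|t^2 - t + 1|.
Restrict δ ≤ 2. Then |t + 1| < 2 gives |t| < 3, so by the triangle inequality |t^2 - t + 1| ≤ 3^2 + 3 + 1 = 13.
Hence |t^3 + 1| ≤ 13|t + 1|, which is < ε once |t + 1| < ε/13.
Take δ = min(2, ε/13). If 0 < |t + 1| < δ then both bounds hold and |t^3 + 1| ≤ 13|t + 1| < 13·(ε/13) = ε.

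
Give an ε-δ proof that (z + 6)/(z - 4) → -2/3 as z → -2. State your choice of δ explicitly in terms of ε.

Let ε > 0. We want δ > 0 with 0 < |z + 2| < δ ⇒ |(z + 6)/(z - 4) + 2/3| < ε.
Combining over a common denominator, (z + 6)/(z - 4) + 2/3 = [(z + 6)·(-6) − 4·(z - 4)] / [(-6)·(z - 4)] = -10(z + 2) / ((-6)(z - 4)).
So |(z + 6)/(z - 4) + 2/3| = 10|z + 2| / (6·|z − 4|).
Require δ ≤ 3, so |z − 4| ≥ |-6| − |z + 2| > 6 − 3 = 3.
Hence |(z + 6)/(z - 4) + 2/3| < 10|z + 2|/(6·3) = (5/9)|z + 2|, which is < ε once |z + 2| < (9/5)ε.
Take δ = min(3, (9/5)ε). Then 0 < |z + 2| < δ forces both bounds, so |(z + 6)/(z - 4) + 2/3| < ε.

δ = min(3, (9/5)ε)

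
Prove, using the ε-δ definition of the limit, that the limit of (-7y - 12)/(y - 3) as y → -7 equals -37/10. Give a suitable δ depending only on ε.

Let ε > 0. We want δ > 0 with 0 < |y + 7| < δ ⇒ |(-7y - 12)/(y - 3) + 37/10| < ε.
Combining over a common denominator, (-7y - 12)/(y - 3) + 37/10 = [(-7y - 12)·(-10) − 37·(y - 3)] / [(-10)·(y - 3)] = 33(y + 7) / ((-10)(y - 3)).
So |(-7y - 12)/(y - 3) + 37/10| = 33|y + 7| / (10·|y − 3|).
Restrict δ ≤ 5. Then |y + 7| < 5 gives |y − 3| = |(y + 7) + (-10)| ≥ 10 − 5 = 5.
Hence |(-7y - 12)/(y - 3) + 37/10| < 33|y + 7|/(10·5) = (33/50)|y + 7|, which is < ε once |y + 7| < (50/33)ε.
Take δ = min(5, (50/33)ε). Then 0 < |y + 7| < δ forces both bounds, so |(-7y - 12)/(y - 3) + 37/10| < ε.

δ = min(5, (50/33)ε)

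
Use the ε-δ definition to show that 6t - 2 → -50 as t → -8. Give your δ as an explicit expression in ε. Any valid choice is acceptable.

δ = ε/6

Let ε > 0. We need δ > 0 so that 0 < |t + 8| < δ implies |(6t - 2) + 50| < ε.
|(6t - 2) + 50| = |6t + 48| = 6|t + 8|.
So 6|t + 8| < ε exactly when |t + 8| < ε/6.
Choosing δ = ε/6 gives |(6t - 2) + 50| = 6|t + 8| < ε whenever |t + 8| < δ.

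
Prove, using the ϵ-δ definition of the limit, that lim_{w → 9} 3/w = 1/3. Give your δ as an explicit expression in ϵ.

Let ϵ > 0. We seek δ > 0 such that 0 < |w − 9| < δ implies |3/w − (1/3)| < ϵ.
|3/w − (1/3)| = 3·|9 − w|/(9·|w|) = 3|w − 9|/(9|w|).
Restrict δ ≤ 9/2. Then |w − 9| < 9/2 gives |w| > 9/2, so 9|w| > 81/2.
Then |3/w − (1/3)| < 3|w − 9|/(81/2), which is < ϵ when |w − 9| < (27/2)ϵ.
Take δ = min(9/2, (27/2)ϵ). Then 0 < |w − 9| < δ gives both |w − 9| < 9/2 and |w − 9| < (27/2)ϵ, so |3/w − (1/3)| < ϵ.

δ = min(9/2, (27/2)ϵ)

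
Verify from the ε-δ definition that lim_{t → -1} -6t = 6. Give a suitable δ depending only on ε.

Let ε > 0. We need δ > 0 so that 0 < |t + 1| < δ implies |(-6t) − 6| < ε.
Since (-6t) − 6 = -6(t + 1), we have |(-6t) − 6| = 6|t + 1|.
Thus it suffices that |t + 1| < ε/6.
Choosing δ = ε/6 gives |(-6t) − 6| = 6|t + 1| < ε whenever |t + 1| < δ.

δ = ε/6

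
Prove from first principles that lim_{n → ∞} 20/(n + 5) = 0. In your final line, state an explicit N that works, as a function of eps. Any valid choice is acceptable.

Let eps > 0 be given. For n ≥ 1, |20/(n + 5) − 0| = 20/(n + 5) ≤ 20/n.
We need 20/n < eps, i.e. n > 20/eps.
Take N = 20/eps. If n > N then |20/(n + 5)| ≤ 20/n < eps.

N = 20/eps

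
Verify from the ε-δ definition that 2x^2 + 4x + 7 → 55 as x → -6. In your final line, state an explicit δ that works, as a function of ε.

δ = min(1, ε/22)

Let ε > 0. We want δ > 0 such that 0 < |x + 6| < δ implies |(2x^2 + 4x + 7) − 55| < ε.
(2x^2 + 4x + 7) − 55 = 2x^2 + 4x - 48 = (x + 6)(2x - 8).
So |(2x^2 + 4x + 7) − 55| = |x + 6|·|2x - 8|.
Require δ ≤ 1. Then |x + 6| < 1 gives |x| < 7, and by the triangle inequality |2x - 8| ≤ 2·7 + 8 = 22.
Hence |(2x^2 + 4x + 7) − 55| ≤ 22|x + 6| < ε provided |x + 6| < ε/22.
Choosing δ = min(1, ε/22) ensures both conditions, hence |(2x^2 + 4x + 7) − 55| < ε.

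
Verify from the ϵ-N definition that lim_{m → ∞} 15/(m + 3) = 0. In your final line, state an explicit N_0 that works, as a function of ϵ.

N_0 = 15/ϵ

Fix ϵ > 0. For m ≥ 1, |15/(m + 3) − 0| = 15/(m + 3) ≤ 15/m.
We need 15/m < ϵ, i.e. m > 15/ϵ.
Take N_0 = 15/ϵ. If m > N_0 then |15/(m + 3)| ≤ 15/m < ϵ.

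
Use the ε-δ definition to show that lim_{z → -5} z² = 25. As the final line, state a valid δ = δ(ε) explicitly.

δ = min(2, ε/12)

Fix ε > 0. We seek δ > 0 with 0 < |z + 5| < δ ⇒ |z² − 25| < ε.
Factor: z² − 25 = (z + 5)(z - 5), so |z² − 25| = |z + 5|·|z - 5|.
Impose δ ≤ 2 so that |z| < 7; then |z - 5| ≤ 12.
Hence |z² − 25| ≤ 12|z + 5|, which is < ε once |z + 5| < ε/12.
Take δ = min(2, ε/12). If 0 < |z + 5| < δ then both bounds hold and |z² − 25| ≤ 12|z + 5| < 12·(ε/12) = ε.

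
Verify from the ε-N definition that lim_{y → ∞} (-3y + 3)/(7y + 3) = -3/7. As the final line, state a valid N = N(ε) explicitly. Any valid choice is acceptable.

N = (30/49)/ε

Suppose ε > 0. We seek N > 0 such that y > N implies |(-3y + 3)/(7y + 3) + 3/7| < ε.
(-3y + 3)/(7y + 3) + 3/7 = (7(-3y + 3) − (-3)(7y + 3)) / (7(7y + 3)) = 30/(7(7y + 3)).
For y > 0 we have 7y + 3 > 7y, so |(-3y + 3)/(7y + 3) + 3/7| = 30/(7(7y + 3)) < 30/(7·7y) = (30/49)/y.
Thus |(-3y + 3)/(7y + 3) + 3/7| < ε whenever y > (30/49)/ε.
Take N = (30/49)/ε. If y > N then |(-3y + 3)/(7y + 3) + 3/7| < (30/49)/y < ε.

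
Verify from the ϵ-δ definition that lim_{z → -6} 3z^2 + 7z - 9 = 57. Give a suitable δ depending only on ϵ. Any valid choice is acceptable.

δ = min(2, ϵ/35)

Suppose ϵ > 0. We want δ > 0 such that 0 < |z + 6| < δ implies |(3z^2 + 7z - 9) − 57| < ϵ.
(3z^2 + 7z - 9) − 57 = 3z^2 + 7z - 66 = (z + 6)(3z - 11).
So |(3z^2 + 7z - 9) − 57| = |z + 6|·|3z - 11|.
Assume first that |z + 6| < 2, so |z| < 8. Then |3z - 11| ≤ 3·8 + 11 = 35.
Hence |(3z^2 + 7z - 9) − 57| ≤ 35|z + 6| < ϵ provided |z + 6| < ϵ/35.
Choosing δ = min(2, ϵ/35) ensures both conditions, hence |(3z^2 + 7z - 9) − 57| < ϵ.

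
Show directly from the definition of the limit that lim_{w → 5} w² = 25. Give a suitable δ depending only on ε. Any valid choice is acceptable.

δ = min(1, ε/11)

Fix ε > 0. We seek δ > 0 with 0 < |w − 5| < δ ⇒ |w² − 25| < ε.
Factor: w² − 25 = (w − 5)(w + 5), so |w² − 25| = |w − 5|·|w + 5|.
Impose δ ≤ 1 so that |w| < 6; then |w + 5| ≤ 11.
Hence |w² − 25| ≤ 11|w − 5|, which is < ε once |w − 5| < ε/11.
Take δ = min(1, ε/11). If 0 < |w − 5| < δ then both bounds hold and |w² − 25| ≤ 11|w − 5| < 11·(ε/11) = ε.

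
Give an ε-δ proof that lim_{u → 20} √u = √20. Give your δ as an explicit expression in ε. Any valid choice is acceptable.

Let ε > 0 be given. We want δ > 0 such that 0 < |u − 20| < δ implies |√u − √20| < ε.
Multiplying by the conjugate, |√u − √20| = |u − 20|/(√u + √20).
Restrict δ ≤ 20 so that |u − 20| < 20 forces u > 0, and then √u + √20 > √20.
Hence |√u − √20| < |u − 20|/√20, which is < ε once |u − 20| < √20·ε.
Take δ = min(20, √20·ε). If 0 < |u − 20| < δ then u > 0 and |√u − √20| < |u − 20|/√20 < ε.

δ = min(20, √20·ε)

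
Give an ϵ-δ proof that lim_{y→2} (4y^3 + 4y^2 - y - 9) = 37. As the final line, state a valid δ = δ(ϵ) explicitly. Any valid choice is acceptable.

Suppose ϵ > 0. We want δ > 0 such that 0 < |y − 2| < δ implies |(4y^3 + 4y^2 - y - 9) − 37| < ϵ.
(4y^3 + 4y^2 - y - 9) − 37 = 4y^3 + 4y^2 - y - 46 = (y − 2)(4y^2 + 12y + 23).
So |(4y^3 + 4y^2 - y - 9) − 37| = |y − 2|·|4y^2 + 12y + 23|.
Assume first that |y − 2| < 1, so |y| < 3. Then |4y^2 + 12y + 23| ≤ 4·3^2 + 12·3 + 23 = 95.
Hence |(4y^3 + 4y^2 - y - 9) − 37| ≤ 95|y − 2| < ϵ provided |y − 2| < ϵ/95.
Choosing δ = min(1, ϵ/95) ensures both conditions, hence |(4y^3 + 4y^2 - y - 9) − 37| < ϵ.

δ = min(1, ϵ/95)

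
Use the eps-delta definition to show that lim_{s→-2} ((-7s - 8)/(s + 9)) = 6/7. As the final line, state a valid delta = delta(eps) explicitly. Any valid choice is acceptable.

delta = min(7/2, (49/110)eps)

Let eps > 0. We want delta > 0 with 0 < |s + 2| < delta ⇒ |(-7s - 8)/(s + 9) − (6/7)| < eps.
Combining over a common denominator, (-7s - 8)/(s + 9) − (6/7) = [(-7s - 8)·7 − 6·(s + 9)] / [7·(s + 9)] = -55(s + 2) / (7(s + 9)).
So |(-7s - 8)/(s + 9) − (6/7)| = 55|s + 2| / (7·|s + 9|).
Restrict delta ≤ 7/2. Then |s + 2| < 7/2 gives |s + 9| = |(s + 2) + 7| ≥ 7 − 7/2 = 7/2.
Hence |(-7s - 8)/(s + 9) − (6/7)| < 55|s + 2|/(7·(7/2)) = (110/49)|s + 2|, which is < eps once |s + 2| < (49/110)eps.
Take delta = min(7/2, (49/110)eps). Then 0 < |s + 2| < delta forces both bounds, so |(-7s - 8)/(s + 9) − (6/7)| < eps.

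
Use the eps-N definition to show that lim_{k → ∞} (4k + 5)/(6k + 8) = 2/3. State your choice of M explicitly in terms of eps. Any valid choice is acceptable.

M = (1/18)/eps

Suppose eps > 0. For k ≥ 1, |(4k + 5)/(6k + 8) − (2/3)| = |-2|/(6(6k + 8)) = 2/(6(6k + 8)).
Since 6k + 8 ≥ 6k for k ≥ 1, this is ≤ 2/(6·6k) = (1/18)/k.
So |(4k + 5)/(6k + 8) − (2/3)| < eps whenever k > (1/18)/eps.
Take M = (1/18)/eps. If k > M then |(4k + 5)/(6k + 8) − (2/3)| ≤ (1/18)/k < eps.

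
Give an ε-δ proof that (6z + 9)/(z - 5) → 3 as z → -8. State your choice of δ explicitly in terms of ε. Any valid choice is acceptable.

δ = min(13/2, (13/6)ε)

Let ε > 0. We want δ > 0 with 0 < |z + 8| < δ ⇒ |(6z + 9)/(z - 5) − 3| < ε.
Combining over a common denominator, (6z + 9)/(z - 5) − 3 = [(6z + 9)·(-13) − (-39)·(z - 5)] / [(-13)·(z - 5)] = -39(z + 8) / ((-13)(z - 5)).
So |(6z + 9)/(z - 5) − 3| = 39|z + 8| / (13·|z − 5|).
Require δ ≤ 13/2, so |z − 5| ≥ |-13| − |z + 8| > 13 − 13/2 = 13/2.
Hence |(6z + 9)/(z - 5) − 3| < 39|z + 8|/(13·(13/2)) = (6/13)|z + 8|, which is < ε once |z + 8| < (13/6)ε.
Take δ = min(13/2, (13/6)ε). Then 0 < |z + 8| < δ forces both bounds, so |(6z + 9)/(z - 5) − 3| < ε.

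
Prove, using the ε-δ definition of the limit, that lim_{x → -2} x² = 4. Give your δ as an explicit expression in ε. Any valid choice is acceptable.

Let ε > 0 be given. We seek δ > 0 with 0 < |x + 2| < δ ⇒ |x² − 4| < ε.
Factor: x² − 4 = (x + 2)(x - 2), so |x² − 4| = |x + 2|·|x - 2|.
Restrict δ ≤ 2. Then |x + 2| < 2 gives |x| < 4, so by the triangle inequality |x - 2| ≤ 4 + 2 = 6.
Hence |x² − 4| ≤ 6|x + 2|, which is < ε once |x + 2| < ε/6.
Take δ = min(2, ε/6). If 0 < |x + 2| < δ then both bounds hold and |x² − 4| ≤ 6|x + 2| < 6·(ε/6) = ε.

δ = min(2, ε/6)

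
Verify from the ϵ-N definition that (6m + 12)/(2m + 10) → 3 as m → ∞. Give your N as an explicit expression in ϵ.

Fix ϵ > 0. For m ≥ 1, |(6m + 12)/(2m + 10) − 3| = |-36|/(2(2m + 10)) = 36/(2(2m + 10)).
Since 2m + 10 ≥ 2m for m ≥ 1, this is ≤ 36/(2·2m) = 9/m.
So |(6m + 12)/(2m + 10) − 3| < ϵ whenever m > 9/ϵ.
Take N = 9/ϵ. If m > N then |(6m + 12)/(2m + 10) − 3| ≤ 9/m < ϵ.

N = 9/ϵ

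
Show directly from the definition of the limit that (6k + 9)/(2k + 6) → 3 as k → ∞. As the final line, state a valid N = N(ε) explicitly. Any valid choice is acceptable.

N = (9/2)/ε

Suppose ε > 0. For k ≥ 1, |(6k + 9)/(2k + 6) − 3| = |-18|/(2(2k + 6)) = 18/(2(2k + 6)).
Since 2k + 6 ≥ 2k for k ≥ 1, this is ≤ 18/(2·2k) = (9/2)/k.
So |(6k + 9)/(2k + 6) − 3| < ε whenever k > (9/2)/ε.
Take N = (9/2)/ε. If k > N then |(6k + 9)/(2k + 6) − 3| ≤ (9/2)/k < ε.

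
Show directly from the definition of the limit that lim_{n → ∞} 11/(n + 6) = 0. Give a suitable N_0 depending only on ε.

Suppose ε > 0. For n ≥ 1, |11/(n + 6) − 0| = 11/(n + 6) ≤ 11/n.
We need 11/n < ε, i.e. n > 11/ε.
Take N_0 = 11/ε. If n > N_0 then |11/(n + 6)| ≤ 11/n < ε.

N_0 = 11/ε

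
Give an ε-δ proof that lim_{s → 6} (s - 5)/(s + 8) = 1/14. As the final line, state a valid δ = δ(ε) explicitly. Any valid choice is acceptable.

Suppose ε > 0. We want δ > 0 with 0 < |s − 6| < δ ⇒ |(s - 5)/(s + 8) − (1/14)| < ε.
Combining over a common denominator, (s - 5)/(s + 8) − (1/14) = [(s - 5)·14 − 1·(s + 8)] / [14·(s + 8)] = 13(s − 6) / (14(s + 8)).
So |(s - 5)/(s + 8) − (1/14)| = 13|s − 6| / (14·|s + 8|).
Require δ ≤ 7, so |s + 8| ≥ |14| − |s − 6| > 14 − 7 = 7.
Hence |(s - 5)/(s + 8) − (1/14)| < 13|s − 6|/(14·7) = (13/98)|s − 6|, which is < ε once |s − 6| < (98/13)ε.
Take δ = min(7, (98/13)ε). Then 0 < |s − 6| < δ forces both bounds, so |(s - 5)/(s + 8) − (1/14)| < ε.

δ = min(7, (98/13)ε)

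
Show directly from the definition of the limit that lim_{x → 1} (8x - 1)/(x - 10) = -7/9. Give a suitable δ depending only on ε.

Fix ε > 0. We want δ > 0 with 0 < |x − 1| < δ ⇒ |(8x - 1)/(x - 10) + 7/9| < ε.
Combining over a common denominator, (8x - 1)/(x - 10) + 7/9 = [(8x - 1)·(-9) − 7·(x - 10)] / [(-9)·(x - 10)] = -79(x − 1) / ((-9)(x - 10)).
So |(8x - 1)/(x - 10) + 7/9| = 79|x − 1| / (9·|x − 10|).
Require δ ≤ 9/2, so |x − 10| ≥ |-9| − |x − 1| > 9 − 9/2 = 9/2.
Hence |(8x - 1)/(x - 10) + 7/9| < 79|x − 1|/(9·(9/2)) = (158/81)|x − 1|, which is < ε once |x − 1| < (81/158)ε.
Take δ = min(9/2, (81/158)ε). Then 0 < |x − 1| < δ forces both bounds, so |(8x - 1)/(x - 10) + 7/9| < ε.

δ = min(9/2, (81/158)ε)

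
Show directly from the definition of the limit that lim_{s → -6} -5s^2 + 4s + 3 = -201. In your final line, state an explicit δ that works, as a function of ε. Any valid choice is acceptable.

δ = min(1, ε/69)

Let ε > 0 be given. We want δ > 0 such that 0 < |s + 6| < δ implies |(-5s^2 + 4s + 3) + 201| < ε.
(-5s^2 + 4s + 3) + 201 = -5s^2 + 4s + 204 = (s + 6)(-5s + 34).
So |(-5s^2 + 4s + 3) + 201| = |s + 6|·|-5s + 34|.
Assume first that |s + 6| < 1, so |s| < 7. Then |-5s + 34| ≤ 5·7 + 34 = 69.
Hence |(-5s^2 + 4s + 3) + 201| ≤ 69|s + 6| < ε provided |s + 6| < ε/69.
Take δ = min(1, ε/69). Then 0 < |s + 6| < δ gives both |s + 6| < 1 and |s + 6| < ε/69, so |(-5s^2 + 4s + 3) + 201| < ε.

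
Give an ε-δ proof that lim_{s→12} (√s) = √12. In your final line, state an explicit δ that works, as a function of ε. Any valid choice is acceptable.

Fix ε > 0. We want δ > 0 such that 0 < |s − 12| < δ implies |√s − √12| < ε.
Rationalise: √s − √12 = (s − 12)/(√s + √12), so |√s − √12| = |s − 12|/(√s + √12).
Restrict δ ≤ 12 so that |s − 12| < 12 forces s > 0, and then √s + √12 > √12.
Hence |√s − √12| < |s − 12|/√12, which is < ε once |s − 12| < √12·ε.
Take δ = min(12, √12·ε). If 0 < |s − 12| < δ then s > 0 and |√s − √12| < |s − 12|/√12 < ε.

δ = min(12, √12·ε)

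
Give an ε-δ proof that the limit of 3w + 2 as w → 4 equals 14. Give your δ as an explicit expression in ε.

Fix ε > 0. We need δ > 0 so that 0 < |w − 4| < δ implies |(3w + 2) − 14| < ε.
|(3w + 2) − 14| = |3w - 12| = 3|w − 4|.
Thus it suffices that |w − 4| < ε/3.
Take δ = ε/3. If 0 < |w − 4| < δ then |(3w + 2) − 14| = 3|w − 4| < 3·(ε/3) = ε.

δ = ε/3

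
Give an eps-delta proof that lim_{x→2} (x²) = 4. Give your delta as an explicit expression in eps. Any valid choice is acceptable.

Let eps > 0. We seek delta > 0 with 0 < |x − 2| < delta ⇒ |x² − 4| < eps.
Factor: x² − 4 = (x − 2)(x + 2), so |x² − 4| = |x − 2|·|x + 2|.
Restrict delta ≤ 2. Then |x − 2| < 2 gives |x| < 4, so by the triangle inequality |x + 2| ≤ 4 + 2 = 6.
Hence |x² − 4| ≤ 6|x − 2|, which is < eps once |x − 2| < eps/6.
Take delta = min(2, eps/6). If 0 < |x − 2| < delta then both bounds hold and |x² − 4| ≤ 6|x − 2| < 6·(eps/6) = eps.

delta = min(2, eps/6)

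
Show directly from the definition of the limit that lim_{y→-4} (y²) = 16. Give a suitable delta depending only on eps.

delta = min(2, eps/10)

Fix eps > 0. We seek delta > 0 with 0 < |y + 4| < delta ⇒ |y² − 16| < eps.
Factor: y² − 16 = (y + 4)(y - 4), so |y² − 16| = |y + 4|·|y - 4|.
Impose delta ≤ 2 so that |y| < 6; then |y - 4| ≤ 10.
Hence |y² − 16| ≤ 10|y + 4|, which is < eps once |y + 4| < eps/10.
Take delta = min(2, eps/10). If 0 < |y + 4| < delta then both bounds hold and |y² − 16| ≤ 10|y + 4| < 10·(eps/10) = eps.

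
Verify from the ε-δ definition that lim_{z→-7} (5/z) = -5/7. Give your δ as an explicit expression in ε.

δ = min(7/2, (49/10)ε)

Fix ε > 0. We seek δ > 0 such that 0 < |z + 7| < δ implies |5/z + 5/7| < ε.
|5/z + 5/7| = 5·|-7 − z|/(7·|z|) = 5|z + 7|/(7|z|).
Restrict δ ≤ 7/2. Then |z + 7| < 7/2 gives |z| > 7/2, so 7|z| > 49/2.
Then |5/z + 5/7| < 5|z + 7|/(49/2), which is < ε when |z + 7| < (49/10)ε.
Take δ = min(7/2, (49/10)ε). Then 0 < |z + 7| < δ gives both |z + 7| < 7/2 and |z + 7| < (49/10)ε, so |5/z + 5/7| < ε.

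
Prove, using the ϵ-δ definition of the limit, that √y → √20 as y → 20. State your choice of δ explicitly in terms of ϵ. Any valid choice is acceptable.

Suppose ϵ > 0. We want δ > 0 such that 0 < |y − 20| < δ implies |√y − √20| < ϵ.
Multiplying by the conjugate, |√y − √20| = |y − 20|/(√y + √20).
Restrict δ ≤ 20 so that |y − 20| < 20 forces y > 0, and then √y + √20 > √20.
Hence |√y − √20| < |y − 20|/√20, which is < ϵ once |y − 20| < √20·ϵ.
Take δ = min(20, √20·ϵ). If 0 < |y − 20| < δ then y > 0 and |√y − √20| < |y − 20|/√20 < ϵ.

δ = min(20, √20·ϵ)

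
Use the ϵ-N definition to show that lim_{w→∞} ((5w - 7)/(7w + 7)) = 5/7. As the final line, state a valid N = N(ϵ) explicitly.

Let ϵ > 0. We seek N > 0 such that w > N implies |(5w - 7)/(7w + 7) − (5/7)| < ϵ.
(5w - 7)/(7w + 7) − (5/7) = (7(5w - 7) − 5(7w + 7)) / (7(7w + 7)) = -84/(7(7w + 7)).
For w > 0 we have 7w + 7 > 7w, so |(5w - 7)/(7w + 7) − (5/7)| = 84/(7(7w + 7)) < 84/(7·7w) = (12/7)/w.
Thus |(5w - 7)/(7w + 7) − (5/7)| < ϵ whenever w > (12/7)/ϵ.
Take N = (12/7)/ϵ. If w > N then |(5w - 7)/(7w + 7) − (5/7)| < (12/7)/w < ϵ.

N = (12/7)/ϵ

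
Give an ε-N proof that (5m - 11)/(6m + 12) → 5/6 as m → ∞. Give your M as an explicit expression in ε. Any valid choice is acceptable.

Let ε > 0. For m ≥ 1, |(5m - 11)/(6m + 12) − (5/6)| = |-126|/(6(6m + 12)) = 126/(6(6m + 12)).
Since 6m + 12 ≥ 6m for m ≥ 1, this is ≤ 126/(6·6m) = (7/2)/m.
So |(5m - 11)/(6m + 12) − (5/6)| < ε whenever m > (7/2)/ε.
Take M = (7/2)/ε. If m > M then |(5m - 11)/(6m + 12) − (5/6)| ≤ (7/2)/m < ε.

M = (7/2)/ε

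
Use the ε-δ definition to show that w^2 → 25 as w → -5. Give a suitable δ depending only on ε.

δ = min(1, ε/11)

Let ε > 0 be given. We seek δ > 0 with 0 < |w + 5| < δ ⇒ |w^2 − 25| < ε.
Factor: w^2 − 25 = (w + 5)(w - 5), so |w^2 − 25| = |w + 5|·|w - 5|.
Restrict δ ≤ 1. Then |w + 5| < 1 gives |w| < 6, so by the triangle inequality |w - 5| ≤ 6 + 5 = 11.
Hence |w^2 − 25| ≤ 11|w + 5|, which is < ε once |w + 5| < ε/11.
Take δ = min(1, ε/11). If 0 < |w + 5| < δ then both bounds hold and |w^2 − 25| ≤ 11|w + 5| < 11·(ε/11) = ε.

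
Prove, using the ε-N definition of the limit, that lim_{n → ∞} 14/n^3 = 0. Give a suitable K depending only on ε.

K = (14/ε)^{1/3}

Let ε > 0 be given. For n ≥ 1, |14/n^3 − 0| = 14/n^3.
14/n^3 < ε ⇔ n^3 > 14/ε ⇔ n > (14/ε)^{1/3}.
Take K = (14/ε)^{1/3}. Then n > K implies 14/n^3 < ε.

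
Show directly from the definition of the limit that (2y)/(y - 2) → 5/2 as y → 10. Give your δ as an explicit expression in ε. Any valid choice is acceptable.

Let ε > 0 be given. We want δ > 0 with 0 < |y − 10| < δ ⇒ |(2y)/(y - 2) − (5/2)| < ε.
Combining over a common denominator, (2y)/(y - 2) − (5/2) = [(2y)·8 − 20·(y - 2)] / [8·(y - 2)] = -4(y − 10) / (8(y - 2)).
So |(2y)/(y - 2) − (5/2)| = 4|y − 10| / (8·|y − 2|).
Require δ ≤ 4, so |y − 2| ≥ |8| − |y − 10| > 8 − 4 = 4.
Hence |(2y)/(y - 2) − (5/2)| < 4|y − 10|/(8·4) = (1/8)|y − 10|, which is < ε once |y − 10| < 8ε.
Take δ = min(4, 8ε). Then 0 < |y − 10| < δ forces both bounds, so |(2y)/(y - 2) − (5/2)| < ε.

δ = min(4, 8ε)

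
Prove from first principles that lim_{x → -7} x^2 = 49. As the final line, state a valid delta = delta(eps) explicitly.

Let eps > 0 be given. We seek delta > 0 with 0 < |x + 7| < delta ⇒ |x^2 − 49| < eps.
Factor: x^2 − 49 = (x + 7)(x - 7), so |x^2 − 49| = |x + 7|·|x - 7|.
Restrict delta ≤ 1. Then |x + 7| < 1 gives |x| < 8, so by the triangle inequality |x - 7| ≤ 8 + 7 = 15.
Hence |x^2 − 49| ≤ 15|x + 7|, which is < eps once |x + 7| < eps/15.
Take delta = min(1, eps/15). If 0 < |x + 7| < delta then both bounds hold and |x^2 − 49| ≤ 15|x + 7| < 15·(eps/15) = eps.

delta = min(1, eps/15)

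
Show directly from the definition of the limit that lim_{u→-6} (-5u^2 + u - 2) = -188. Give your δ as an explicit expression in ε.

δ = min(1, ε/66)

Let ε > 0. We want δ > 0 such that 0 < |u + 6| < δ implies |(-5u^2 + u - 2) + 188| < ε.
(-5u^2 + u - 2) + 188 = -5u^2 + u + 186 = (u + 6)(-5u + 31).
So |(-5u^2 + u - 2) + 188| = |u + 6|·|-5u + 31|.
Require δ ≤ 1. Then |u + 6| < 1 gives |u| < 7, and by the triangle inequality |-5u + 31| ≤ 5·7 + 31 = 66.
Hence |(-5u^2 + u - 2) + 188| ≤ 66|u + 6| < ε provided |u + 6| < ε/66.
Choosing δ = min(1, ε/66) ensures both conditions, hence |(-5u^2 + u - 2) + 188| < ε.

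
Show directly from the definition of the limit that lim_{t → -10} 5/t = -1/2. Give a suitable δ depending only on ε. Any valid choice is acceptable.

Fix ε > 0. We seek δ > 0 such that 0 < |t + 10| < δ implies |5/t + 1/2| < ε.
|5/t + 1/2| = 5·|-10 − t|/(10·|t|) = 5|t + 10|/(10|t|).
Require δ ≤ 5 so that |t| > 10 − 5 = 5, hence 10|t| > 50.
Then |5/t + 1/2| < 5|t + 10|/50, which is < ε when |t + 10| < 10ε.
Take δ = min(5, 10ε). Then 0 < |t + 10| < δ gives both |t + 10| < 5 and |t + 10| < 10ε, so |5/t + 1/2| < ε.

δ = min(5, 10ε)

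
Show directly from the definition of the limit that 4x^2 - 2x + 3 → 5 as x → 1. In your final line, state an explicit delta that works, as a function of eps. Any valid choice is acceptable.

delta = min(1, eps/10)

Fix eps > 0. We want delta > 0 such that 0 < |x − 1| < delta implies |(4x^2 - 2x + 3) − 5| < eps.
(4x^2 - 2x + 3) − 5 = 4x^2 - 2x - 2 = (x − 1)(4x + 2).
So |(4x^2 - 2x + 3) − 5| = |x − 1|·|4x + 2|.
Require delta ≤ 1. Then |x − 1| < 1 gives |x| < 2, and by the triangle inequality |4x + 2| ≤ 4·2 + 2 = 10.
Hence |(4x^2 - 2x + 3) − 5| ≤ 10|x − 1| < eps provided |x − 1| < eps/10.
Take delta = min(1, eps/10). Then 0 < |x − 1| < delta gives both |x − 1| < 1 and |x − 1| < eps/10, so |(4x^2 - 2x + 3) − 5| < eps.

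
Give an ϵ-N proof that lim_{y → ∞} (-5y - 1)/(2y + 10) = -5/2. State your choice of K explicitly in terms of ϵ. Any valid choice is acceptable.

K = 12/ϵ

Fix ϵ > 0. We seek K > 0 such that y > K implies |(-5y - 1)/(2y + 10) + 5/2| < ϵ.
(-5y - 1)/(2y + 10) + 5/2 = (2(-5y - 1) − (-5)(2y + 10)) / (2(2y + 10)) = 48/(2(2y + 10)).
For y > 0 we have 2y + 10 > 2y, so |(-5y - 1)/(2y + 10) + 5/2| = 48/(2(2y + 10)) < 48/(2·2y) = 12/y.
Thus |(-5y - 1)/(2y + 10) + 5/2| < ϵ whenever y > 12/ϵ.
Take K = 12/ϵ. If y > K then |(-5y - 1)/(2y + 10) + 5/2| < 12/y < ϵ.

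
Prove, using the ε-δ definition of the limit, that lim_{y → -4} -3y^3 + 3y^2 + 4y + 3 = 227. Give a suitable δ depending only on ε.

δ = min(1, ε/206)

Fix ε > 0. We want δ > 0 such that 0 < |y + 4| < δ implies |(-3y^3 + 3y^2 + 4y + 3) − 227| < ε.
(-3y^3 + 3y^2 + 4y + 3) − 227 = -3y^3 + 3y^2 + 4y - 224 = (y + 4)(-3y^2 + 15y - 56).
So |(-3y^3 + 3y^2 + 4y + 3) − 227| = |y + 4|·|-3y^2 + 15y - 56|.
Require δ ≤ 1. Then |y + 4| < 1 gives |y| < 5, and by the triangle inequality |-3y^2 + 15y - 56| ≤ 3·5^2 + 15·5 + 56 = 206.
Hence |(-3y^3 + 3y^2 + 4y + 3) − 227| ≤ 206|y + 4| < ε provided |y + 4| < ε/206.
Choosing δ = min(1, ε/206) ensures both conditions, hence |(-3y^3 + 3y^2 + 4y + 3) − 227| < ε.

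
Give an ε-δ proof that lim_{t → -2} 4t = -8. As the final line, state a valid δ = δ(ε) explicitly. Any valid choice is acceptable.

δ = ε/4

Let ε > 0. We need δ > 0 so that 0 < |t + 2| < δ implies |(4t) + 8| < ε.
Since (4t) + 8 = 4(t + 2), we have |(4t) + 8| = 4|t + 2|.
So 4|t + 2| < ε exactly when |t + 2| < ε/4.
Take δ = ε/4. If 0 < |t + 2| < δ then |(4t) + 8| = 4|t + 2| < 4·(ε/4) = ε.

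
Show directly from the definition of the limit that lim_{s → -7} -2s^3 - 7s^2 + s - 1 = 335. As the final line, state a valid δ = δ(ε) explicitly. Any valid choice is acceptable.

δ = min(2, ε/273)

Fix ε > 0. We want δ > 0 such that 0 < |s + 7| < δ implies |(-2s^3 - 7s^2 + s - 1) − 335| < ε.
(-2s^3 - 7s^2 + s - 1) − 335 = -2s^3 - 7s^2 + s - 336 = (s + 7)(-2s^2 + 7s - 48).
So |(-2s^3 - 7s^2 + s - 1) − 335| = |s + 7|·|-2s^2 + 7s - 48|.
Assume first that |s + 7| < 2, so |s| < 9. Then |-2s^2 + 7s - 48| ≤ 2·9^2 + 7·9 + 48 = 273.
Hence |(-2s^3 - 7s^2 + s - 1) − 335| ≤ 273|s + 7| < ε provided |s + 7| < ε/273.
Choosing δ = min(2, ε/273) ensures both conditions, hence |(-2s^3 - 7s^2 + s - 1) − 335| < ε.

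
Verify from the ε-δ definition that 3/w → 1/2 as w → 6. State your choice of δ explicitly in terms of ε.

δ = min(3, 6ε)

Fix ε > 0. We seek δ > 0 such that 0 < |w − 6| < δ implies |3/w − (1/2)| < ε.
|3/w − (1/2)| = 3·|6 − w|/(6·|w|) = 3|w − 6|/(6|w|).
Restrict δ ≤ 3. Then |w − 6| < 3 gives |w| > 3, so 6|w| > 18.
Then |3/w − (1/2)| < 3|w − 6|/18, which is < ε when |w − 6| < 6ε.
Take δ = min(3, 6ε). Then 0 < |w − 6| < δ gives both |w − 6| < 3 and |w − 6| < 6ε, so |3/w − (1/2)| < ε.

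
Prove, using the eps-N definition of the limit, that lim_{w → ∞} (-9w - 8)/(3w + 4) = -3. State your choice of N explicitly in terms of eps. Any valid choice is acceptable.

Let eps > 0 be given. We seek N > 0 such that w > N implies |(-9w - 8)/(3w + 4) + 3| < eps.
(-9w - 8)/(3w + 4) + 3 = (3(-9w - 8) − (-9)(3w + 4)) / (3(3w + 4)) = 12/(3(3w + 4)).
For w > 0 we have 3w + 4 > 3w, so |(-9w - 8)/(3w + 4) + 3| = 12/(3(3w + 4)) < 12/(3·3w) = (4/3)/w.
Thus |(-9w - 8)/(3w + 4) + 3| < eps whenever w > (4/3)/eps.
Take N = (4/3)/eps. If w > N then |(-9w - 8)/(3w + 4) + 3| < (4/3)/w < eps.

N = (4/3)/eps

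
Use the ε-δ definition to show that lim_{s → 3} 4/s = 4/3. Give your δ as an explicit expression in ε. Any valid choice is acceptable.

Let ε > 0 be given. We seek δ > 0 such that 0 < |s − 3| < δ implies |4/s − (4/3)| < ε.
|4/s − (4/3)| = 4·|3 − s|/(3·|s|) = 4|s − 3|/(3|s|).
Restrict δ ≤ 3/2. Then |s − 3| < 3/2 gives |s| > 3/2, so 3|s| > 9/2.
Then |4/s − (4/3)| < 4|s − 3|/(9/2), which is < ε when |s − 3| < (9/8)ε.
Take δ = min(3/2, (9/8)ε). Then 0 < |s − 3| < δ gives both |s − 3| < 3/2 and |s − 3| < (9/8)ε, so |4/s − (4/3)| < ε.

δ = min(3/2, (9/8)ε)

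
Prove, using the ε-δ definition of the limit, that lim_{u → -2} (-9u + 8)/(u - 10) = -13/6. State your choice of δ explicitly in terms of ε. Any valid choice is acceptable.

Fix ε > 0. We want δ > 0 with 0 < |u + 2| < δ ⇒ |(-9u + 8)/(u - 10) + 13/6| < ε.
Combining over a common denominator, (-9u + 8)/(u - 10) + 13/6 = [(-9u + 8)·(-12) − 26·(u - 10)] / [(-12)·(u - 10)] = 82(u + 2) / ((-12)(u - 10)).
So |(-9u + 8)/(u - 10) + 13/6| = 82|u + 2| / (12·|u − 10|).
Require δ ≤ 6, so |u − 10| ≥ |-12| − |u + 2| > 12 − 6 = 6.
Hence |(-9u + 8)/(u - 10) + 13/6| < 82|u + 2|/(12·6) = (41/36)|u + 2|, which is < ε once |u + 2| < (36/41)ε.
Take δ = min(6, (36/41)ε). Then 0 < |u + 2| < δ forces both bounds, so |(-9u + 8)/(u - 10) + 13/6| < ε.

δ = min(6, (36/41)ε)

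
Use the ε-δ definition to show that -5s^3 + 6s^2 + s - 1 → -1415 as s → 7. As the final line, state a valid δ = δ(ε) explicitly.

δ = min(1, ε/754)

Let ε > 0. We want δ > 0 such that 0 < |s − 7| < δ implies |(-5s^3 + 6s^2 + s - 1) + 1415| < ε.
(-5s^3 + 6s^2 + s - 1) + 1415 = -5s^3 + 6s^2 + s + 1414 = (s − 7)(-5s^2 - 29s - 202).
So |(-5s^3 + 6s^2 + s - 1) + 1415| = |s − 7|·|-5s^2 - 29s - 202|.
Require δ ≤ 1. Then |s − 7| < 1 gives |s| < 8, and by the triangle inequality |-5s^2 - 29s - 202| ≤ 5·8^2 + 29·8 + 202 = 754.
Hence |(-5s^3 + 6s^2 + s - 1) + 1415| ≤ 754|s − 7| < ε provided |s − 7| < ε/754.
Choosing δ = min(1, ε/754) ensures both conditions, hence |(-5s^3 + 6s^2 + s - 1) + 1415| < ε.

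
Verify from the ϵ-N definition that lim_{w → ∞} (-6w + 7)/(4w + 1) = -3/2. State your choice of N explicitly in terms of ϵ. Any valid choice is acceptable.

N = (17/8)/ϵ

Fix ϵ > 0. We seek N > 0 such that w > N implies |(-6w + 7)/(4w + 1) + 3/2| < ϵ.
(-6w + 7)/(4w + 1) + 3/2 = (4(-6w + 7) − (-6)(4w + 1)) / (4(4w + 1)) = 34/(4(4w + 1)).
For w > 0 we have 4w + 1 > 4w, so |(-6w + 7)/(4w + 1) + 3/2| = 34/(4(4w + 1)) < 34/(4·4w) = (17/8)/w.
Thus |(-6w + 7)/(4w + 1) + 3/2| < ϵ whenever w > (17/8)/ϵ.
Take N = (17/8)/ϵ. If w > N then |(-6w + 7)/(4w + 1) + 3/2| < (17/8)/w < ϵ.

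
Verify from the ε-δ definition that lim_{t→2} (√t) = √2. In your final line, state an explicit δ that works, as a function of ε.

δ = min(2, √2·ε)

Suppose ε > 0. We want δ > 0 such that 0 < |t − 2| < δ implies |√t − √2| < ε.
Rationalise: √t − √2 = (t − 2)/(√t + √2), so |√t − √2| = |t − 2|/(√t + √2).
Restrict δ ≤ 2 so that |t − 2| < 2 forces t > 0, and then √t + √2 > √2.
Hence |√t − √2| < |t − 2|/√2, which is < ε once |t − 2| < √2·ε.
Take δ = min(2, √2·ε). If 0 < |t − 2| < δ then t > 0 and |√t − √2| < |t − 2|/√2 < ε.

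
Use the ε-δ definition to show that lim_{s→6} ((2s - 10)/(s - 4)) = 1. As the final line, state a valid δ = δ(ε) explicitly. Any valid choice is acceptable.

Let ε > 0. We want δ > 0 with 0 < |s − 6| < δ ⇒ |(2s - 10)/(s - 4) − 1| < ε.
Combining over a common denominator, (2s - 10)/(s - 4) − 1 = [(2s - 10)·2 − 2·(s - 4)] / [2·(s - 4)] = 2(s − 6) / (2(s - 4)).
So |(2s - 10)/(s - 4) − 1| = 2|s − 6| / (2·|s − 4|).
Require δ ≤ 1, so |s − 4| ≥ |2| − |s − 6| > 2 − 1 = 1.
Hence |(2s - 10)/(s - 4) − 1| < 2|s − 6|/(2·1) = |s − 6|, which is < ε once |s − 6| < ε.
Take δ = min(1, ε). Then 0 < |s − 6| < δ forces both bounds, so |(2s - 10)/(s - 4) − 1| < ε.

δ = min(1, ε)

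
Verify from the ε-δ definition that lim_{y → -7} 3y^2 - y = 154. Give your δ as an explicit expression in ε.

δ = min(2, ε/49)

Let ε > 0 be given. We want δ > 0 such that 0 < |y + 7| < δ implies |(3y^2 - y) − 154| < ε.
(3y^2 - y) − 154 = 3y^2 - y - 154 = (y + 7)(3y - 22).
So |(3y^2 - y) − 154| = |y + 7|·|3y - 22|.
Require δ ≤ 2. Then |y + 7| < 2 gives |y| < 9, and by the triangle inequality |3y - 22| ≤ 3·9 + 22 = 49.
Hence |(3y^2 - y) − 154| ≤ 49|y + 7| < ε provided |y + 7| < ε/49.
Choosing δ = min(2, ε/49) ensures both conditions, hence |(3y^2 - y) − 154| < ε.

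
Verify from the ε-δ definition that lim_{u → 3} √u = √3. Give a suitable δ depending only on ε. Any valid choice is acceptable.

δ = min(3, √3·ε)

Suppose ε > 0. We want δ > 0 such that 0 < |u − 3| < δ implies |√u − √3| < ε.
Rationalise: √u − √3 = (u − 3)/(√u + √3), so |√u − √3| = |u − 3|/(√u + √3).
Restrict δ ≤ 3 so that |u − 3| < 3 forces u > 0, and then √u + √3 > √3.
Hence |√u − √3| < |u − 3|/√3, which is < ε once |u − 3| < √3·ε.
Take δ = min(3, √3·ε). If 0 < |u − 3| < δ then u > 0 and |√u − √3| < |u − 3|/√3 < ε.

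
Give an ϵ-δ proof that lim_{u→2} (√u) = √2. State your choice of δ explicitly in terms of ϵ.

Fix ϵ > 0. We want δ > 0 such that 0 < |u − 2| < δ implies |√u − √2| < ϵ.
Rationalise: √u − √2 = (u − 2)/(√u + √2), so |√u − √2| = |u − 2|/(√u + √2).
Restrict δ ≤ 2 so that |u − 2| < 2 forces u > 0, and then √u + √2 > √2.
Hence |√u − √2| < |u − 2|/√2, which is < ϵ once |u − 2| < √2·ϵ.
Take δ = min(2, √2·ϵ). If 0 < |u − 2| < δ then u > 0 and |√u − √2| < |u − 2|/√2 < ϵ.

δ = min(2, √2·ϵ)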